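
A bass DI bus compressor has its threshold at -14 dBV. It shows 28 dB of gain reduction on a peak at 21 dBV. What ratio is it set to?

5:1

Input overshoot = 21 − (-14) = 35 dB.
Output overshoot = 35 − 28 = 7 dB.
Ratio = input overshoot / output overshoot = 35 / 7 = 5.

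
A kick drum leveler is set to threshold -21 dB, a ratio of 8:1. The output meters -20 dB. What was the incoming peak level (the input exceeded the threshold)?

Post-compression overshoot = -20 − (-21) = 1 dB.
Input overshoot = R × output overshoot = 8 dB → input = -21 + 8 = -13 dB.

-13 dB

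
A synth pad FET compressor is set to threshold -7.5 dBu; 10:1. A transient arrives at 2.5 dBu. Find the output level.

-6.5 dBu

2.5 dBu sits 10 dB over threshold.
The 10 dB excess becomes 1 dB after 10:1 reduction.
That puts the output at -6.5 dBu.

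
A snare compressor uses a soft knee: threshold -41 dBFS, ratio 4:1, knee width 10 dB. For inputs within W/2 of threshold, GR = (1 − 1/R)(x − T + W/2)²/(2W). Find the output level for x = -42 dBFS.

-42.6 dBFS

x − T + W/2 = -42 − (-41) + 5 = 4.
GR = (1 − 1/4) × 4² / 20 = 0.75 × 16 / 20 = 0.6 dB.
Output = -42 − 0.6 = -42.6 dBFS.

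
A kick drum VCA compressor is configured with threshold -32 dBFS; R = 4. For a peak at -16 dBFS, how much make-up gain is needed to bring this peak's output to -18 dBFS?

10 dB

Overshoot 16 dB → 16/4 = 4 dB after compression, so the compressed level is -32 + 4 = -28 dBFS.
Make-up = target − compressed = -18 − (-28) = 10 dB.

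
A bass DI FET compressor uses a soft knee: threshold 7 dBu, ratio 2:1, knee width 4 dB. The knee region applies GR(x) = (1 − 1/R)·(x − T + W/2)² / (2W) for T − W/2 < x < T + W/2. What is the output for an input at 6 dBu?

5.9375 dBu

x − T + W/2 = 6 − 7 + 2 = 1.
GR = (1 − 1/2) × 1² / 8 = 0.5 × 1 / 8 = 0.0625 dB.
Output = 6 − 0.0625 = 5.9375 dBu.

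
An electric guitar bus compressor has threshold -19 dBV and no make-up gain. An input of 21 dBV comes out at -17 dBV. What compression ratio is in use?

20:1

Input overshoot = 21 − (-19) = 40 dB; output overshoot = -17 − (-19) = 2 dB.
Ratio = 40 / 2 = 20.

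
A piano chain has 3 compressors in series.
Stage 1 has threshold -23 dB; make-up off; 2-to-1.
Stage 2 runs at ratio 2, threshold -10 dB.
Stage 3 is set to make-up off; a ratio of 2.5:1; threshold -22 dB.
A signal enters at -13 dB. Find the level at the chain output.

-20.4 dB

Stage 1: overshoot 10 dB → 10/2 = 5 dB → -18 dB.
Stage 2: -18 dB ≤ -10 dB, so stage 2 doesn't engage; output -18 dB.
Stage 3: -18 dB is 4 dB over -22 dB; at 2.5:1 that becomes 1.6 dB over, giving -20.4 dB.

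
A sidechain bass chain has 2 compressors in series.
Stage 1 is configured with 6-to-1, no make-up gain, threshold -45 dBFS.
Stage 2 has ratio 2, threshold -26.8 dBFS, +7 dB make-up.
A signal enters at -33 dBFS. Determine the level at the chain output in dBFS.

-36 dBFS

Stage 1: 12 dB above -45 dBFS, reduced 6:1 to 2 dB above → -43 dBFS.
Stage 2: -43 dBFS ≤ -26.8 dBFS, so stage 2 doesn't engage; make-up brings it to -36 dBFS.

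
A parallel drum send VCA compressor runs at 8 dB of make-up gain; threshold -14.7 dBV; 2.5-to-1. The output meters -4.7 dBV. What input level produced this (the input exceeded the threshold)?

Stripping the +8 dB make-up gives -12.7 dBV at the gain stage.
Post-compression overshoot = -12.7 − (-14.7) = 2 dB.
Before 2.5:1 compression the overshoot was 2 × 2.5 = 5 dB, so input = -14.7 + 5 = -9.7 dBV.

-9.7 dBV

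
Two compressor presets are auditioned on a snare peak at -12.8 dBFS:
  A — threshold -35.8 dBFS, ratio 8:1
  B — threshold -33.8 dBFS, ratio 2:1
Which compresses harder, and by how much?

A: overshoot 23 dB → output overshoot 2.875 dB → GR 20.125 dB.
B: overshoot 21 dB → output overshoot 10.5 dB → GR 10.5 dB.
Difference: 9.625 dB in favour of A.

A, by 9.625 dB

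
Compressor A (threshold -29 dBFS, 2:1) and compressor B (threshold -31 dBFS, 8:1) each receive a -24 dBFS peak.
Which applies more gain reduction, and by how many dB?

B, by 3.625 dB

A: overshoot 5 dB → output overshoot 2.5 dB → GR 2.5 dB.
B: overshoot 7 dB → output overshoot 0.875 dB → GR 6.125 dB.
B reduces 3.625 dB more.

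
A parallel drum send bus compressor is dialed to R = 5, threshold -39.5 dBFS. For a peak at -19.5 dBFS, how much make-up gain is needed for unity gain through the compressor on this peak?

Without make-up, output = threshold + overshoot/5 = -39.5 + 4 = -35.5 dBFS.
Gap to target: 16 dB.

16 dB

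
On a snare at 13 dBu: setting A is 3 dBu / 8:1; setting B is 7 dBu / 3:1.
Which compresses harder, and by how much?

A, by 4.75 dB

A: overshoot 10 dB → output overshoot 1.25 dB → GR 8.75 dB.
B: overshoot 6 dB → output overshoot 2 dB → GR 4 dB.
Difference: 4.75 dB in favour of A.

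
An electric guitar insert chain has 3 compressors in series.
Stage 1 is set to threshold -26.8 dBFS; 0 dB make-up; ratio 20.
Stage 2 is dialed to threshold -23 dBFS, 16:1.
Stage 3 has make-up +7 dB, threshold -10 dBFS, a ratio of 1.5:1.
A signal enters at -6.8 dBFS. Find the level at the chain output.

-18.8 dBFS

Stage 1: overshoot 20 dB → 20/20 = 1 dB → -25.8 dBFS.
Stage 2: below threshold (-25.8 ≤ -23); passes unchanged; output -25.8 dBFS.
Stage 3: -25.8 dBFS ≤ -10 dBFS, so stage 3 doesn't engage; make-up brings it to -18.8 dBFS.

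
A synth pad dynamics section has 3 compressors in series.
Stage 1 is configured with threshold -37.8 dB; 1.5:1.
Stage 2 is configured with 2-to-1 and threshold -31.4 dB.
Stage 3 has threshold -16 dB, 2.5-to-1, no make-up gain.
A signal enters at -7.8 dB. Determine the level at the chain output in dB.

Stage 1: 30 dB above -37.8 dB, reduced 1.5:1 to 20 dB above → -17.8 dB.
Stage 2: 13.6 dB above -31.4 dB, reduced 2:1 to 6.8 dB above → -24.6 dB.
Stage 3: -24.6 dB is at or below the -16 dB threshold — no compression; output -24.6 dB.

-24.6 dB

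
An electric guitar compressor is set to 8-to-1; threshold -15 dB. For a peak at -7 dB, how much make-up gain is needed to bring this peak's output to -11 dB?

3 dB

Without make-up, output = threshold + overshoot/8 = -15 + 1 = -14 dB.
Gap to target: 3 dB.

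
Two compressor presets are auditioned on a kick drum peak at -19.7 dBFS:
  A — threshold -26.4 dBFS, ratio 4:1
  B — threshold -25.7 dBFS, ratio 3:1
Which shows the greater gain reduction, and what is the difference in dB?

A, by 1.025 dB

A: 6.7 dB over, compressed to 1.675 dB over, so 5.025 dB of GR.
B: 6 dB over, compressed to 2 dB over, so 4 dB of GR.
A applies 1.025 dB more gain reduction.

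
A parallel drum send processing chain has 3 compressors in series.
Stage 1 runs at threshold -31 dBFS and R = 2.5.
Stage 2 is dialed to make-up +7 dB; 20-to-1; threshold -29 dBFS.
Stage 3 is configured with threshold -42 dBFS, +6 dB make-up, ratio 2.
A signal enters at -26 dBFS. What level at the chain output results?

-26 dBFS

Stage 1: 5 dB above -31 dBFS, reduced 2.5:1 to 2 dB above → -29 dBFS.
Stage 2: -29 dBFS is at or below the -29 dBFS threshold — no compression; make-up brings it to -22 dBFS.
Stage 3: 20 dB above -42 dBFS, reduced 2:1 to 10 dB above → -32 dBFS; +6 dB make-up → -26 dBFS.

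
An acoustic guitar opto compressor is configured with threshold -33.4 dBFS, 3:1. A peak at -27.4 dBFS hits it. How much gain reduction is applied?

4 dB

-27.4 dBFS exceeds the threshold by 6 dB.
At 3:1, output sits 6/3 = 2 dB above threshold.
Gain reduction = 6 − 2 = 4 dB.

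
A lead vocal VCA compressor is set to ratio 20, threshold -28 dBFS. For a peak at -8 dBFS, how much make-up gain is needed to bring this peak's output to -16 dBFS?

Without make-up, output = threshold + overshoot/20 = -28 + 1 = -27 dBFS.
Gap to target: 11 dB.

11 dB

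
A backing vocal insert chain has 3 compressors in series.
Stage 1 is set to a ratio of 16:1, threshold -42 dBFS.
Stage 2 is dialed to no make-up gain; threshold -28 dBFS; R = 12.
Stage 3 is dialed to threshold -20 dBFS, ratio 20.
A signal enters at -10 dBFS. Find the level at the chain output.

Stage 1: -10 dBFS is 32 dB over -42 dBFS; at 16:1 that becomes 2 dB over, giving -40 dBFS.
Stage 2: -40 dBFS ≤ -28 dBFS, so stage 2 doesn't engage; output -40 dBFS.
Stage 3: -40 dBFS is at or below the -20 dBFS threshold — no compression; output -40 dBFS.

-40 dBFS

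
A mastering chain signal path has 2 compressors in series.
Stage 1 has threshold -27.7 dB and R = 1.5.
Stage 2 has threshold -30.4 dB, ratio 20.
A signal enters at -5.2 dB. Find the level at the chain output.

Stage 1: -5.2 dB is 22.5 dB over -27.7 dB; at 1.5:1 that becomes 15 dB over, giving -12.7 dB.
Stage 2: overshoot 17.7 dB → 17.7/20 = 0.885 dB → -29.515 dB.

-29.515 dB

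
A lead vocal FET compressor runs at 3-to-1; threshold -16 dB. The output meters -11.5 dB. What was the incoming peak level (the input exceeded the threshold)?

-2.5 dB

That's 4.5 dB above the -16 dB threshold.
Before 3:1 compression the overshoot was 4.5 × 3 = 13.5 dB, so input = -16 + 13.5 = -2.5 dB.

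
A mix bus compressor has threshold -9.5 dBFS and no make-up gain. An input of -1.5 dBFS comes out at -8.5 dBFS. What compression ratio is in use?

8:1

Input overshoot = -1.5 − (-9.5) = 8 dB; output overshoot = -8.5 − (-9.5) = 1 dB.
Ratio = 8 / 1 = 8.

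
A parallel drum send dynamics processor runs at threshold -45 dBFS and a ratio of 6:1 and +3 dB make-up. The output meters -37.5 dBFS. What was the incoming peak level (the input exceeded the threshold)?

Remove make-up: -37.5 − 3 = -40.5 dBFS.
Post-compression overshoot = -40.5 − (-45) = 4.5 dB.
Undo the ratio: input overshoot = 4.5 × 6 = 27 dB, giving input = -18 dBFS.

-18 dBFS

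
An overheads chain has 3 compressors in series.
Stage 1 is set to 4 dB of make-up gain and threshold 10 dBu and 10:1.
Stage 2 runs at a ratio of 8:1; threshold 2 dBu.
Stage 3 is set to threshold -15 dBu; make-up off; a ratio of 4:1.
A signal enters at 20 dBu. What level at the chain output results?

Stage 1: overshoot 10 dB → 10/10 = 1 dB → 11 dBu; +4 dB make-up → 15 dBu.
Stage 2: overshoot 13 dB → 13/8 = 1.625 dB → 3.625 dBu.
Stage 3: 18.625 dB above -15 dBu, reduced 4:1 to 4.65625 dB above → -10.34375 dBu.

-10.34375 dBu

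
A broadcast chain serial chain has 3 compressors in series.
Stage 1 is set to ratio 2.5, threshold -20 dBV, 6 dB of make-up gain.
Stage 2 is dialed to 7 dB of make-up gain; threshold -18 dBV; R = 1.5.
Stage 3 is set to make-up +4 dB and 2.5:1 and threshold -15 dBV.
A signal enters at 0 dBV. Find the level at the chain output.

Stage 1: 20 dB above -20 dBV, reduced 2.5:1 to 8 dB above → -12 dBV; +6 dB make-up → -6 dBV.
Stage 2: -6 dBV is 12 dB over -18 dBV; at 1.5:1 that becomes 8 dB over, giving -10 dBV; +7 dB make-up → -3 dBV.
Stage 3: 12 dB above -15 dBV, reduced 2.5:1 to 4.8 dB above → -10.2 dBV; +4 dB make-up → -6.2 dBV.

-6.2 dBV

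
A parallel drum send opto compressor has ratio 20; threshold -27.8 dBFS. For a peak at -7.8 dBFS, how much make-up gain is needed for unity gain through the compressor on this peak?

19 dB

Overshoot 20 dB → 20/20 = 1 dB after compression, so the compressed level is -27.8 + 1 = -26.8 dBFS.
Make-up = target − compressed = -7.8 − (-26.8) = 19 dB.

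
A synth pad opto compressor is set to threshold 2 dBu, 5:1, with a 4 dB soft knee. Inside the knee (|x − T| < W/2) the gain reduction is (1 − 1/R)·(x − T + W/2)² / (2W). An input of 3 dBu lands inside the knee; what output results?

x − T + W/2 = 3 − 2 + 2 = 3.
GR = (1 − 1/5) × 3² / 8 = 0.8 × 9 / 8 = 0.9 dB.
Output = 3 − 0.9 = 2.1 dBu.

2.1 dBu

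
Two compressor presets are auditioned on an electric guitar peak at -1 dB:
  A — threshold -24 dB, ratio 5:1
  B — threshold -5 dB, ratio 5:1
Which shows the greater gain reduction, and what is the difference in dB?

A: GR = 23 − 23/5 = 18.4 dB.
B: GR = 4 − 4/5 = 3.2 dB.
Difference: 15.2 dB in favour of A.

A, by 15.2 dB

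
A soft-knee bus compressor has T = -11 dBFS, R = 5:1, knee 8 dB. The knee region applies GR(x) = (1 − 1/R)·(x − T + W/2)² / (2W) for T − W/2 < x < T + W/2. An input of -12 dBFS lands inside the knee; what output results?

-12.45 dBFS

x − T + W/2 = -12 − (-11) + 4 = 3.
GR = (1 − 1/5) × 3² / 16 = 0.8 × 9 / 16 = 0.45 dB.
Output = -12 − 0.45 = -12.45 dBFS.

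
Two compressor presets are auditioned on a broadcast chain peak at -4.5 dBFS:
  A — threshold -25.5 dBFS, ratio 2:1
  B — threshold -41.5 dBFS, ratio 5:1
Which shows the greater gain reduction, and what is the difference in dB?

A: GR = 21 − 21/2 = 10.5 dB.
B: GR = 37 − 37/5 = 29.6 dB.
B reduces 19.1 dB more.

B, by 19.1 dB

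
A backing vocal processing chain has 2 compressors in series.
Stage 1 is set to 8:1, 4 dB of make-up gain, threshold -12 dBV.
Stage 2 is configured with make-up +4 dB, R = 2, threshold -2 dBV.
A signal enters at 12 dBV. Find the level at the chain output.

-1 dBV

Stage 1: 24 dB above -12 dBV, reduced 8:1 to 3 dB above → -9 dBV; +4 dB make-up → -5 dBV.
Stage 2: -5 dBV is at or below the -2 dBV threshold — no compression; make-up brings it to -1 dBV.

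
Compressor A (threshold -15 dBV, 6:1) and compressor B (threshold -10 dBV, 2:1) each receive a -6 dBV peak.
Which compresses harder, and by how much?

A, by 5.5 dB

A: GR = 9 − 9/6 = 7.5 dB.
B: GR = 4 − 4/2 = 2 dB.
Difference: 5.5 dB in favour of A.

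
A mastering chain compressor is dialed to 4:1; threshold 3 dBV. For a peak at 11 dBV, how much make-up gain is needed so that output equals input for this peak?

The peak compresses to 3 + 8/4 = 5 dBV.
To reach 11 dBV requires 11 − 5 = 6 dB of make-up.

6 dB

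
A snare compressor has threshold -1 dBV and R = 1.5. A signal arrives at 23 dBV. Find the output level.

15 dBV

Overshoot: 23 − (-1) = 24 dB.
The 24 dB excess becomes 16 dB after 1.5:1 reduction.
Output = -1 + 16 = 15 dBV.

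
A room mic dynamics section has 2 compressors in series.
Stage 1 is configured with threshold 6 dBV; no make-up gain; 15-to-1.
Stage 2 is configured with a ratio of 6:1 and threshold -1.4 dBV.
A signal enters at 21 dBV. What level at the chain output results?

0 dBV

Stage 1: 15 dB above 6 dBV, reduced 15:1 to 1 dB above → 7 dBV.
Stage 2: 7 dBV is 8.4 dB over -1.4 dBV; at 6:1 that becomes 1.4 dB over, giving 0 dBV.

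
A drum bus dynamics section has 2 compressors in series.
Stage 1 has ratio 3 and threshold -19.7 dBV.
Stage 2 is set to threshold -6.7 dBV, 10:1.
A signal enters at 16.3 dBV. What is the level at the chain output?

Stage 1: overshoot 36 dB → 36/3 = 12 dB → -7.7 dBV.
Stage 2: -7.7 dBV ≤ -6.7 dBV, so stage 2 doesn't engage; output -7.7 dBV.

-7.7 dBV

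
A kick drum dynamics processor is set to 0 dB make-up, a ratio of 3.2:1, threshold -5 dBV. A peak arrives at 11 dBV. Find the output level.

The input is 16 dB above the -5 dBV threshold.
The 16 dB excess becomes 5 dB after 3.2:1 reduction.
That puts the output at 0 dBV.

0 dBV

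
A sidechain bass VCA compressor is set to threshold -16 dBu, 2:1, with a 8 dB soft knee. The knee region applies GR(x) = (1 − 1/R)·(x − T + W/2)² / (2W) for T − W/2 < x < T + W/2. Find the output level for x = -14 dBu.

x − T + W/2 = -14 − (-16) + 4 = 6.
GR = (1 − 1/2) × 6² / 16 = 0.5 × 36 / 16 = 1.125 dB.
Output = -14 − 1.125 = -15.125 dBu.

-15.125 dBu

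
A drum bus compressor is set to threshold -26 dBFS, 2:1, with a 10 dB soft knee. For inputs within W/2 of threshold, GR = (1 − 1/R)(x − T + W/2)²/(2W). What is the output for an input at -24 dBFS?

x − T + W/2 = -24 − (-26) + 5 = 7.
GR = (1 − 1/2) × 7² / 20 = 0.5 × 49 / 20 = 1.225 dB.
Output = -24 − 1.225 = -25.225 dBFS.

-25.225 dBFS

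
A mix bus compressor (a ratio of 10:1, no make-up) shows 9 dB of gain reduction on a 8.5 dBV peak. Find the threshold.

-1.5 dBV

Gain reduction = 8.5 − (-0.5) = 9 dB; output overshoot = GR / (R − 1) = 9 / 9 = 1 dB.
Threshold = output − output overshoot = -0.5 − 1 = -1.5 dBV.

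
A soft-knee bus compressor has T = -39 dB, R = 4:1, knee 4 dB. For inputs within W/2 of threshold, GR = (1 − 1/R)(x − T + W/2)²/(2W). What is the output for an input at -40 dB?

x − T + W/2 = -40 − (-39) + 2 = 1.
GR = (1 − 1/4) × 1² / 8 = 0.75 × 1 / 8 = 0.09375 dB.
Output = -40 − 0.09375 = -40.09375 dB.

-40.09375 dB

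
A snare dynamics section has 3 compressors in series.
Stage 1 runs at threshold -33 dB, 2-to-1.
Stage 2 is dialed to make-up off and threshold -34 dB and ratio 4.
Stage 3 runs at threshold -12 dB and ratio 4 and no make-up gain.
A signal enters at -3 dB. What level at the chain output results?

-30 dB

Stage 1: 30 dB above -33 dB, reduced 2:1 to 15 dB above → -18 dB.
Stage 2: 16 dB above -34 dB, reduced 4:1 to 4 dB above → -30 dB.
Stage 3: -30 dB ≤ -12 dB, so stage 3 doesn't engage; output -30 dB.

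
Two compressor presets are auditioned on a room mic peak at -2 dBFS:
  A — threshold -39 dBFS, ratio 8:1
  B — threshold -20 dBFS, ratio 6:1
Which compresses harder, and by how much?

A: GR = 37 − 37/8 = 32.375 dB.
B: GR = 18 − 18/6 = 15 dB.
A applies 17.375 dB more gain reduction.

A, by 17.375 dB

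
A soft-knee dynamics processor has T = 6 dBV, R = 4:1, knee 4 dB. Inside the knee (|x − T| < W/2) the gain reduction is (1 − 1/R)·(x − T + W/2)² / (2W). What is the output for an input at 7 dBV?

6.15625 dBV

x − T + W/2 = 7 − 6 + 2 = 3.
GR = (1 − 1/4) × 3² / 8 = 0.75 × 9 / 8 = 0.84375 dB.
Output = 7 − 0.84375 = 6.15625 dBV.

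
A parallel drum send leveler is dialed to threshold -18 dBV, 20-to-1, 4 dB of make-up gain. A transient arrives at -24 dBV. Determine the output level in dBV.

-20 dBV

-24 dBV is 6 dB below the -18 dBV threshold, so no gain reduction is applied.
Make-up gain adds 4 dB: -24 + 4 = -20 dBV.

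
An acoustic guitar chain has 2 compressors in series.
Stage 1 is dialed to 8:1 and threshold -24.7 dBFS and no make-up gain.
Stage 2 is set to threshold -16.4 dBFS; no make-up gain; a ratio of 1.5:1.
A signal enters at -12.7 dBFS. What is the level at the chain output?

-23.2 dBFS

Stage 1: -12.7 dBFS is 12 dB over -24.7 dBFS; at 8:1 that becomes 1.5 dB over, giving -23.2 dBFS.
Stage 2: -23.2 dBFS ≤ -16.4 dBFS, so stage 2 doesn't engage; output -23.2 dBFS.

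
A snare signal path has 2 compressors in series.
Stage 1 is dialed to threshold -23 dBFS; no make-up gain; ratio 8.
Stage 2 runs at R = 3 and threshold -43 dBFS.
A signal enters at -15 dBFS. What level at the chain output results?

Stage 1: 8 dB above -23 dBFS, reduced 8:1 to 1 dB above → -22 dBFS.
Stage 2: 21 dB above -43 dBFS, reduced 3:1 to 7 dB above → -36 dBFS.

-36 dBFS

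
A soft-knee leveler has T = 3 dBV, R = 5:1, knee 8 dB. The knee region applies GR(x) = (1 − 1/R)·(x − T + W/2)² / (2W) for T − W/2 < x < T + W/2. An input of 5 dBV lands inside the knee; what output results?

x − T + W/2 = 5 − 3 + 4 = 6.
GR = (1 − 1/5) × 6² / 16 = 0.8 × 36 / 16 = 1.8 dB.
Output = 5 − 1.8 = 3.2 dBV.

3.2 dBV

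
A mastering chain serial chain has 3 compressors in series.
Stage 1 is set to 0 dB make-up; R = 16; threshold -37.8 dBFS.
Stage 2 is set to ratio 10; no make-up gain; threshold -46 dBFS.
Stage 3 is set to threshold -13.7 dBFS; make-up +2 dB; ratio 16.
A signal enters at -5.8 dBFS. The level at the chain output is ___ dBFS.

-42.98 dBFS

Stage 1: overshoot 32 dB → 32/16 = 2 dB → -35.8 dBFS.
Stage 2: -35.8 dBFS is 10.2 dB over -46 dBFS; at 10:1 that becomes 1.02 dB over, giving -44.98 dBFS.
Stage 3: -44.98 dBFS ≤ -13.7 dBFS, so stage 3 doesn't engage; make-up brings it to -42.98 dBFS.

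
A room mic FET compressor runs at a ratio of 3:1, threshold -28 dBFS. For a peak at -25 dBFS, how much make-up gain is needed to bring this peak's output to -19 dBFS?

8 dB

Without make-up, output = threshold + overshoot/3 = -28 + 1 = -27 dBFS.
Gap to target: 8 dB.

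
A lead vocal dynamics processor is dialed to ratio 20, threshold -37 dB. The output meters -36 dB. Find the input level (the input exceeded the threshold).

-17 dB

That's 1 dB above the -37 dB threshold.
Input overshoot = R × output overshoot = 20 dB → input = -37 + 20 = -17 dB.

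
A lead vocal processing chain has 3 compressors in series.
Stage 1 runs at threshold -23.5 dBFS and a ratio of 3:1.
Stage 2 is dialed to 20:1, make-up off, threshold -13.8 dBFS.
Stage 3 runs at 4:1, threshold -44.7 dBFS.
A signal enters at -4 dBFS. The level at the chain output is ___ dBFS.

Stage 1: -4 dBFS is 19.5 dB over -23.5 dBFS; at 3:1 that becomes 6.5 dB over, giving -17 dBFS.
Stage 2: -17 dBFS is at or below the -13.8 dBFS threshold — no compression; output -17 dBFS.
Stage 3: 27.7 dB above -44.7 dBFS, reduced 4:1 to 6.925 dB above → -37.775 dBFS.

-37.775 dBFS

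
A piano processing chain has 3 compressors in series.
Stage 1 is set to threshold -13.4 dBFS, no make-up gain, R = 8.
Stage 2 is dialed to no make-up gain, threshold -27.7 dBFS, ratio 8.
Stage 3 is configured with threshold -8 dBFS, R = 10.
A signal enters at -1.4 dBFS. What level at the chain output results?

-25.725 dBFS

Stage 1: -1.4 dBFS is 12 dB over -13.4 dBFS; at 8:1 that becomes 1.5 dB over, giving -11.9 dBFS.
Stage 2: overshoot 15.8 dB → 15.8/8 = 1.975 dB → -25.725 dBFS.
Stage 3: -25.725 dBFS ≤ -8 dBFS, so stage 3 doesn't engage; output -25.725 dBFS.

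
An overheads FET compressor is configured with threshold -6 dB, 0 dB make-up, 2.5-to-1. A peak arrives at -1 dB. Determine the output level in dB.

The input is 5 dB above the -6 dB threshold.
At 2.5:1 the overshoot is divided by 2.5, leaving 2 dB above threshold.
That puts the output at -4 dB.

-4 dB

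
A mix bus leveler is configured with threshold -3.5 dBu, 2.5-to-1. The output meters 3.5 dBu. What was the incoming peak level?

That's 7 dB above the -3.5 dBu threshold.
Input overshoot = R × output overshoot = 17.5 dB → input = -3.5 + 17.5 = 14 dBu.

14 dBu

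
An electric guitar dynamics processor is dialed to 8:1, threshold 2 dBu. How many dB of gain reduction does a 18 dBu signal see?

14 dB

18 dBu exceeds the threshold by 16 dB.
After 8:1 compression the overshoot becomes 16/8 = 2 dB.
GR = overshoot in − overshoot out = 16 − 2 = 14 dB.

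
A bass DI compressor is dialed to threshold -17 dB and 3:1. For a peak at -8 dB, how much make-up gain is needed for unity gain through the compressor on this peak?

6 dB

Without make-up, output = threshold + overshoot/3 = -17 + 3 = -14 dB.
Gap to target: 6 dB.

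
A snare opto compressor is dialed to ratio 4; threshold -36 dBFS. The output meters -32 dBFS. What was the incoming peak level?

-20 dBFS

Post-compression overshoot = -32 − (-36) = 4 dB.
Before 4:1 compression the overshoot was 4 × 4 = 16 dB, so input = -36 + 16 = -20 dBFS.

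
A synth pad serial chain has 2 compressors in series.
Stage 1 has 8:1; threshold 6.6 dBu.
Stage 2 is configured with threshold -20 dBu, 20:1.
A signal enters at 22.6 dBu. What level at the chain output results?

Stage 1: 16 dB above 6.6 dBu, reduced 8:1 to 2 dB above → 8.6 dBu.
Stage 2: 8.6 dBu is 28.6 dB over -20 dBu; at 20:1 that becomes 1.43 dB over, giving -18.57 dBu.

-18.57 dBu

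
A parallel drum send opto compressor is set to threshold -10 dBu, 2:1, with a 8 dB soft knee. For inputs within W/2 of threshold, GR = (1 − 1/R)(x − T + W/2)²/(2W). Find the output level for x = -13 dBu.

x − T + W/2 = -13 − (-10) + 4 = 1.
GR = (1 − 1/2) × 1² / 16 = 0.5 × 1 / 16 = 0.03125 dB.
Output = -13 − 0.03125 = -13.03125 dBu.

-13.03125 dBu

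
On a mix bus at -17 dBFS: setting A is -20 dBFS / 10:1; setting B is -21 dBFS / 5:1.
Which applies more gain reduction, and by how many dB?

A: overshoot 3 dB → output overshoot 0.3 dB → GR 2.7 dB.
B: overshoot 4 dB → output overshoot 0.8 dB → GR 3.2 dB.
B reduces 0.5 dB more.

B, by 0.5 dB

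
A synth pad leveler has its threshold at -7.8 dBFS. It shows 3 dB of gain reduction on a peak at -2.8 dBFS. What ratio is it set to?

2.5:1

Input overshoot = -2.8 − (-7.8) = 5 dB.
Output overshoot = 5 − 3 = 2 dB.
Ratio = input overshoot / output overshoot = 5 / 2 = 2.5.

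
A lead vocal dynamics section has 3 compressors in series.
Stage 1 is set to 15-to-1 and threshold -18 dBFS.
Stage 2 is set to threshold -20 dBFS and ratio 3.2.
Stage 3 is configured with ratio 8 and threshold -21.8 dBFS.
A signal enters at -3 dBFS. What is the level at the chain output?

-21.457812 dBFS

Stage 1: overshoot 15 dB → 15/15 = 1 dB → -17 dBFS.
Stage 2: -17 dBFS is 3 dB over -20 dBFS; at 3.2:1 that becomes 0.9375 dB over, giving -19.0625 dBFS.
Stage 3: 2.7375 dB above -21.8 dBFS, reduced 8:1 to 0.342187 dB above → -21.457812 dBFS.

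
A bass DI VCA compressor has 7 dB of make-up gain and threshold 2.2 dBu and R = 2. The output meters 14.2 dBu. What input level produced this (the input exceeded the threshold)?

Before make-up, the level was 14.2 − 7 = 7.2 dBu.
That's 5 dB above the 2.2 dBu threshold.
Undo the ratio: input overshoot = 5 × 2 = 10 dB, giving input = 12.2 dBu.

12.2 dBu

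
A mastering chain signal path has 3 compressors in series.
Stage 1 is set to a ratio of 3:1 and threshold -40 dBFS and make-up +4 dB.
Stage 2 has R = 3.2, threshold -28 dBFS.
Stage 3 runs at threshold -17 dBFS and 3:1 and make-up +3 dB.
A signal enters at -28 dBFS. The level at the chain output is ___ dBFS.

-29 dBFS

Stage 1: -28 dBFS is 12 dB over -40 dBFS; at 3:1 that becomes 4 dB over, giving -36 dBFS; +4 dB make-up → -32 dBFS.
Stage 2: below threshold (-32 ≤ -28); passes unchanged; output -32 dBFS.
Stage 3: -32 dBFS ≤ -17 dBFS, so stage 3 doesn't engage; make-up brings it to -29 dBFS.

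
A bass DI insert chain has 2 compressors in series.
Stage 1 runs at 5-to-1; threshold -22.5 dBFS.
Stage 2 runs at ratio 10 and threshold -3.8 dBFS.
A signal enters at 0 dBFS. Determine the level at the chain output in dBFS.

-18 dBFS

Stage 1: 0 dBFS is 22.5 dB over -22.5 dBFS; at 5:1 that becomes 4.5 dB over, giving -18 dBFS.
Stage 2: below threshold (-18 ≤ -3.8); passes unchanged; output -18 dBFS.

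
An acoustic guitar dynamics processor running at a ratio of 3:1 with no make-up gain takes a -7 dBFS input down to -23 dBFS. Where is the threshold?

-31 dBFS

Let T be the threshold. Output overshoot = (input overshoot)/R, so -23 − T = (-7 − T)/3.
3·(-23 − T) = -7 − T → 2·T = -69 − (-7) = -62.
T = -62/2 = -31 dBFS.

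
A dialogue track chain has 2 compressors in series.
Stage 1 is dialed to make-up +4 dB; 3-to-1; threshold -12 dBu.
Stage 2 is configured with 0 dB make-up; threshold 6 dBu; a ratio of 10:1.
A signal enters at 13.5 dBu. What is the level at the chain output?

Stage 1: 13.5 dBu is 25.5 dB over -12 dBu; at 3:1 that becomes 8.5 dB over, giving -3.5 dBu; +4 dB make-up → 0.5 dBu.
Stage 2: 0.5 dBu ≤ 6 dBu, so stage 2 doesn't engage; output 0.5 dBu.

0.5 dBu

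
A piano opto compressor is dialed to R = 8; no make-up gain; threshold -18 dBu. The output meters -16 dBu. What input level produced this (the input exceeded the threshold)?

Post-compression overshoot = -16 − (-18) = 2 dB.
Before 8:1 compression the overshoot was 2 × 8 = 16 dB, so input = -18 + 16 = -2 dBu.

-2 dBu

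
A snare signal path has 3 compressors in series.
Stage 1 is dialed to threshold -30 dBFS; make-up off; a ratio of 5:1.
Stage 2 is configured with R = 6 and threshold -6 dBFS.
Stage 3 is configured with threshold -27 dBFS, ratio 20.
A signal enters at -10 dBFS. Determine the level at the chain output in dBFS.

Stage 1: overshoot 20 dB → 20/5 = 4 dB → -26 dBFS.
Stage 2: -26 dBFS ≤ -6 dBFS, so stage 2 doesn't engage; output -26 dBFS.
Stage 3: -26 dBFS is 1 dB over -27 dBFS; at 20:1 that becomes 0.05 dB over, giving -26.95 dBFS.

-26.95 dBFS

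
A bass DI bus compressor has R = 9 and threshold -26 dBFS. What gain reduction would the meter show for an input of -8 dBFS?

-8 dBFS exceeds the threshold by 18 dB.
A 9:1 ratio leaves 2 dB of that excess.
Gain reduction = 18 − 2 = 16 dB.

16 dB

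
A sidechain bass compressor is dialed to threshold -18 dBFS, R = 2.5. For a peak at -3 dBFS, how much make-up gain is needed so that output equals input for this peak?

Overshoot 15 dB → 15/2.5 = 6 dB after compression, so the compressed level is -18 + 6 = -12 dBFS.
Make-up = target − compressed = -3 − (-12) = 9 dB.

9 dB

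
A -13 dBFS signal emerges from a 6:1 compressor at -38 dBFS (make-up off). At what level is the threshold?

-43 dBFS

Input is 30 dB above T (since output overshoot × R = input overshoot: (-38 − T)·6 = -13 − T gives T = -43 dBFS).
Check: -43 + (-13 − (-43))/6 = -43 + 5 = -38 dBFS. ✓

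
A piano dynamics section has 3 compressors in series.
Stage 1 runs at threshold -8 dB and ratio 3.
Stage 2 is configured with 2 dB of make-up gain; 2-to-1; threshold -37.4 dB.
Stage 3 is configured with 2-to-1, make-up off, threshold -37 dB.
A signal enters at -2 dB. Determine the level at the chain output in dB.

Stage 1: overshoot 6 dB → 6/3 = 2 dB → -6 dB.
Stage 2: overshoot 31.4 dB → 31.4/2 = 15.7 dB → -21.7 dB; +2 dB make-up → -19.7 dB.
Stage 3: overshoot 17.3 dB → 17.3/2 = 8.65 dB → -28.35 dB.

-28.35 dB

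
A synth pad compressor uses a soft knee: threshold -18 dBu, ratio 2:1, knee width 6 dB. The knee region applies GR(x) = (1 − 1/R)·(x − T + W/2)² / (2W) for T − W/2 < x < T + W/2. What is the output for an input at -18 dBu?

x − T + W/2 = -18 − (-18) + 3 = 3.
GR = (1 − 1/2) × 3² / 12 = 0.5 × 9 / 12 = 0.375 dB.
Output = -18 − 0.375 = -18.375 dBu.

-18.375 dBu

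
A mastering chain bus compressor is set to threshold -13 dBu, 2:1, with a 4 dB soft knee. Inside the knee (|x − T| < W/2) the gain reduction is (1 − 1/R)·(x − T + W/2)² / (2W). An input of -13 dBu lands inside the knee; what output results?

-13.25 dBu

x − T + W/2 = -13 − (-13) + 2 = 2.
GR = (1 − 1/2) × 2² / 8 = 0.5 × 4 / 8 = 0.25 dB.
Output = -13 − 0.25 = -13.25 dBu.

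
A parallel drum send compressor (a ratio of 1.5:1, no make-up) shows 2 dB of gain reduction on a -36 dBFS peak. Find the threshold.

Gain reduction = -36 − (-38) = 2 dB; output overshoot = GR / (R − 1) = 2 / 0.5 = 4 dB.
Threshold = output − output overshoot = -38 − 4 = -42 dBFS.

-42 dBFS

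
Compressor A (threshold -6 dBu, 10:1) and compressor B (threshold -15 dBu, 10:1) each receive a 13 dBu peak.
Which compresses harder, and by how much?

B, by 8.1 dB

A: overshoot 19 dB → output overshoot 1.9 dB → GR 17.1 dB.
B: overshoot 28 dB → output overshoot 2.8 dB → GR 25.2 dB.
B applies 8.1 dB more gain reduction.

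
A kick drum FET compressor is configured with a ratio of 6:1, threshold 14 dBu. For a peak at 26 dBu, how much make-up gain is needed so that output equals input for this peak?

10 dB

Without make-up, output = threshold + overshoot/6 = 14 + 2 = 16 dBu.
Gap to target: 10 dB.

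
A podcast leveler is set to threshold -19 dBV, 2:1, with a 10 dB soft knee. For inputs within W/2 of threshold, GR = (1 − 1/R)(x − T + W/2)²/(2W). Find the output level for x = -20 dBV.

x − T + W/2 = -20 − (-19) + 5 = 4.
GR = (1 − 1/2) × 4² / 20 = 0.5 × 16 / 20 = 0.4 dB.
Output = -20 − 0.4 = -20.4 dBV.

-20.4 dBV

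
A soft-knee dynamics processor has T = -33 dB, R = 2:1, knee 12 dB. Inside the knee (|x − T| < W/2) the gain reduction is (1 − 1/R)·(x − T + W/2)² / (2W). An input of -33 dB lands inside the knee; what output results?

x − T + W/2 = -33 − (-33) + 6 = 6.
GR = (1 − 1/2) × 6² / 24 = 0.5 × 36 / 24 = 0.75 dB.
Output = -33 − 0.75 = -33.75 dB.

-33.75 dB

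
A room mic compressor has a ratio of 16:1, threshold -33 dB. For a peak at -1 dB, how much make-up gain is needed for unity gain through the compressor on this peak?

Overshoot 32 dB → 32/16 = 2 dB after compression, so the compressed level is -33 + 2 = -31 dB.
Make-up = target − compressed = -1 − (-31) = 30 dB.

30 dB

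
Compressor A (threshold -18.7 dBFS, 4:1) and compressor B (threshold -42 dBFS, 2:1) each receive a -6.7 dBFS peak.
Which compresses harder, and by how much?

A: GR = 12 − 12/4 = 9 dB.
B: GR = 35.3 − 35.3/2 = 17.65 dB.
B applies 8.65 dB more gain reduction.

B, by 8.65 dB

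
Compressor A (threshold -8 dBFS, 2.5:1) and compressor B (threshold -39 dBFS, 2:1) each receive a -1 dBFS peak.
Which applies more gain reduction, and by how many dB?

A: 7 dB over, compressed to 2.8 dB over, so 4.2 dB of GR.
B: 38 dB over, compressed to 19 dB over, so 19 dB of GR.
B applies 14.8 dB more gain reduction.

B, by 14.8 dB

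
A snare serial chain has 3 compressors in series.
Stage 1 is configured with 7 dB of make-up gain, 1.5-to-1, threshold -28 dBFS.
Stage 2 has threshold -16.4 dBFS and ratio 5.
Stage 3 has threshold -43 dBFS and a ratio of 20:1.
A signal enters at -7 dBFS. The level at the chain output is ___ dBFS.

-41.576 dBFS

Stage 1: overshoot 21 dB → 21/1.5 = 14 dB → -14 dBFS; +7 dB make-up → -7 dBFS.
Stage 2: 9.4 dB above -16.4 dBFS, reduced 5:1 to 1.88 dB above → -14.52 dBFS.
Stage 3: 28.48 dB above -43 dBFS, reduced 20:1 to 1.424 dB above → -41.576 dBFS.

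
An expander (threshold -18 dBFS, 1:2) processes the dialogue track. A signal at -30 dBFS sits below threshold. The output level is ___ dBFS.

-42 dBFS

Undershoot = (-18) − (-30) = 12 dB.
At 1:2, that expands to 24 dB under threshold.
Output = -18 − 24 = -42 dBFS.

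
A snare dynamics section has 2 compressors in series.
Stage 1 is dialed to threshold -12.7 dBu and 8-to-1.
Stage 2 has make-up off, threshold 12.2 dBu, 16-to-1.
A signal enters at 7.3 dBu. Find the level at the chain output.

Stage 1: 7.3 dBu is 20 dB over -12.7 dBu; at 8:1 that becomes 2.5 dB over, giving -10.2 dBu.
Stage 2: below threshold (-10.2 ≤ 12.2); passes unchanged; output -10.2 dBu.

-10.2 dBu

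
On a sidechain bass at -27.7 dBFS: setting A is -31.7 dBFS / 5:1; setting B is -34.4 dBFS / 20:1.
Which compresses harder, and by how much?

A: overshoot 4 dB → output overshoot 0.8 dB → GR 3.2 dB.
B: overshoot 6.7 dB → output overshoot 0.335 dB → GR 6.365 dB.
B reduces 3.165 dB more.

B, by 3.165 dB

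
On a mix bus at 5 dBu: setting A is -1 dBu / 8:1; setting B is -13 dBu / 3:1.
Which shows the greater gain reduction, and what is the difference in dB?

B, by 6.75 dB

A: overshoot 6 dB → output overshoot 0.75 dB → GR 5.25 dB.
B: overshoot 18 dB → output overshoot 6 dB → GR 12 dB.
B applies 6.75 dB more gain reduction.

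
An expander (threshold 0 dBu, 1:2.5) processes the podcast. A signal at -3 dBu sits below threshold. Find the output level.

The input is 3 dB below the 0 dBu threshold.
A 1:2.5 expander multiplies undershoot by 2.5: 3 × 2.5 = 7.5 dB below threshold.
Output = 0 − 7.5 = -7.5 dBu.

-7.5 dBu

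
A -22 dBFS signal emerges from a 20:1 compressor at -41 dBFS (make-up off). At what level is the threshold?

-42 dBFS

Gain reduction = -22 − (-41) = 19 dB; output overshoot = GR / (R − 1) = 19 / 19 = 1 dB.
Threshold = output − output overshoot = -41 − 1 = -42 dBFS.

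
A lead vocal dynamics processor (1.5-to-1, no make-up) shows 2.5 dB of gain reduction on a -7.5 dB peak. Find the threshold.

-15 dB

Input is 7.5 dB above T (since output overshoot × R = input overshoot: (-10 − T)·1.5 = -7.5 − T gives T = -15 dB).
Check: -15 + (-7.5 − (-15))/1.5 = -15 + 5 = -10 dB. ✓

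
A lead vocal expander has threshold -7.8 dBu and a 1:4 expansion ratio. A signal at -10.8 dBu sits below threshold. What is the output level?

The input is 3 dB below the -7.8 dBu threshold.
A 1:4 expander multiplies undershoot by 4: 3 × 4 = 12 dB below threshold.
Output = -7.8 − 12 = -19.8 dBu.

-19.8 dBu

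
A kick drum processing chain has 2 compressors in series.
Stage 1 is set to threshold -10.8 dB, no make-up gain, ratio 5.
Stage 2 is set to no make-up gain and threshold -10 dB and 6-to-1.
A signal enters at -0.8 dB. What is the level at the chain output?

Stage 1: -0.8 dB is 10 dB over -10.8 dB; at 5:1 that becomes 2 dB over, giving -8.8 dB.
Stage 2: -8.8 dB is 1.2 dB over -10 dB; at 6:1 that becomes 0.2 dB over, giving -9.8 dB.

-9.8 dB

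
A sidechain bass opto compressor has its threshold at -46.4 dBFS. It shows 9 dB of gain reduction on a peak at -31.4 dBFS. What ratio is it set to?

2.5:1

Input overshoot = -31.4 − (-46.4) = 15 dB.
Output overshoot = 15 − 9 = 6 dB.
Ratio = input overshoot / output overshoot = 15 / 6 = 2.5.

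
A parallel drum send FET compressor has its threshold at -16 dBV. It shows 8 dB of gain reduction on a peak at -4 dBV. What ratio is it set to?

3:1

Input overshoot = -4 − (-16) = 12 dB.
Output overshoot = 12 − 8 = 4 dB.
Ratio = input overshoot / output overshoot = 12 / 4 = 3.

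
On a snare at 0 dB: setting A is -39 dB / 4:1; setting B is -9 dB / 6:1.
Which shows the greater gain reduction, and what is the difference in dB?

A, by 21.75 dB

A: 39 dB over, compressed to 9.75 dB over, so 29.25 dB of GR.
B: 9 dB over, compressed to 1.5 dB over, so 7.5 dB of GR.
Difference: 21.75 dB in favour of A.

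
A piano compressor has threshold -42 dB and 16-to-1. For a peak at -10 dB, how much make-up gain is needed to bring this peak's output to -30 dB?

The peak compresses to -42 + 32/16 = -40 dB.
To reach -30 dB requires -30 − (-40) = 10 dB of make-up.

10 dB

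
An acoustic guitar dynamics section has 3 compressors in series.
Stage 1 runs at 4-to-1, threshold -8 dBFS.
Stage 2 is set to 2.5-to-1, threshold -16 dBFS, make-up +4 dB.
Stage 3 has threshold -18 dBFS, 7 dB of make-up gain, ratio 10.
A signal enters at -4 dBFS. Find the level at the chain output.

-10.04 dBFS

Stage 1: -4 dBFS is 4 dB over -8 dBFS; at 4:1 that becomes 1 dB over, giving -7 dBFS.
Stage 2: overshoot 9 dB → 9/2.5 = 3.6 dB → -12.4 dBFS; +4 dB make-up → -8.4 dBFS.
Stage 3: -8.4 dBFS is 9.6 dB over -18 dBFS; at 10:1 that becomes 0.96 dB over, giving -17.04 dBFS; +7 dB make-up → -10.04 dBFS.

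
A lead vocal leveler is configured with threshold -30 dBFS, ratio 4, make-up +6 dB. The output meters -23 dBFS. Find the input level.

-26 dBFS

Before make-up, the level was -23 − 6 = -29 dBFS.
That's 1 dB above the -30 dBFS threshold.
Input overshoot = R × output overshoot = 4 dB → input = -30 + 4 = -26 dBFS.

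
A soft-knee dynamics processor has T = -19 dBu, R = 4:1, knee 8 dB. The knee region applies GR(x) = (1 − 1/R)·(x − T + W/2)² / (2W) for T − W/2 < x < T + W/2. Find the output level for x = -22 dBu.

-22.046875 dBu

x − T + W/2 = -22 − (-19) + 4 = 1.
GR = (1 − 1/4) × 1² / 16 = 0.75 × 1 / 16 = 0.046875 dB.
Output = -22 − 0.046875 = -22.046875 dBu.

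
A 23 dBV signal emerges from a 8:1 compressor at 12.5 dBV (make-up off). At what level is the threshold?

Input is 12 dB above T (since output overshoot × R = input overshoot: (12.5 − T)·8 = 23 − T gives T = 11 dBV).
Check: 11 + (23 − 11)/8 = 11 + 1.5 = 12.5 dBV. ✓

11 dBV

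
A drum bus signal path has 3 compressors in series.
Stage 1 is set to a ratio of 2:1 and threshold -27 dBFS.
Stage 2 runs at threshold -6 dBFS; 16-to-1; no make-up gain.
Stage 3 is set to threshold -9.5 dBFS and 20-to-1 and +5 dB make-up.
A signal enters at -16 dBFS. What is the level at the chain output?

Stage 1: -16 dBFS is 11 dB over -27 dBFS; at 2:1 that becomes 5.5 dB over, giving -21.5 dBFS.
Stage 2: -21.5 dBFS is at or below the -6 dBFS threshold — no compression; output -21.5 dBFS.
Stage 3: -21.5 dBFS ≤ -9.5 dBFS, so stage 3 doesn't engage; make-up brings it to -16.5 dBFS.

-16.5 dBFS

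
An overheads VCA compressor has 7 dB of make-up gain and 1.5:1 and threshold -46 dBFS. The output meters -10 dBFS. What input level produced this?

Before make-up, the level was -10 − 7 = -17 dBFS.
That's 29 dB above the -46 dBFS threshold.
Undo the ratio: input overshoot = 29 × 1.5 = 43.5 dB, giving input = -2.5 dBFS.

-2.5 dBFS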